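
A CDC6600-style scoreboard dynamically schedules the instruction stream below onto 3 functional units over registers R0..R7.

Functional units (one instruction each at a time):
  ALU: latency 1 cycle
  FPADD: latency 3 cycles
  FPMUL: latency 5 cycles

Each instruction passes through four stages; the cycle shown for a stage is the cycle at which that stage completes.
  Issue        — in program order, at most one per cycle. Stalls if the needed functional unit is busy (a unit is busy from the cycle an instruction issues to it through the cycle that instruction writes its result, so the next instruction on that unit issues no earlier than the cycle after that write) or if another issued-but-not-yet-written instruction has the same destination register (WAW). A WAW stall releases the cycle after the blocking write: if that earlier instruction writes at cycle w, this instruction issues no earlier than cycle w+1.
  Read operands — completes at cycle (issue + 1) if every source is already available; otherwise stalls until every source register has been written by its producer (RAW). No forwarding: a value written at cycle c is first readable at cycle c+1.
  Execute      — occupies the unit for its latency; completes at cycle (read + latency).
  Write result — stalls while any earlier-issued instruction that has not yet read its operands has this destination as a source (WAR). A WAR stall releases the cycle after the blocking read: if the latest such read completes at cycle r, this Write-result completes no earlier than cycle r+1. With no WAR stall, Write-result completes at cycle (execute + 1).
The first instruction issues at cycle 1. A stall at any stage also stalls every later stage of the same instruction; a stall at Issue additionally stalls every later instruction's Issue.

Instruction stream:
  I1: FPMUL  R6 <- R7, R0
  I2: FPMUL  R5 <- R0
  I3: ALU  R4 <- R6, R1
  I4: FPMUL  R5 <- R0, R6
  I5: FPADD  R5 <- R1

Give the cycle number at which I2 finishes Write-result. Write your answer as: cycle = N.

cycle = 16

cycle 1: I1 dispatched to FPMUL
cycle 2: I1 operands ready
cycle 7: I1 complete
cycle 8: R6←I1
cycle 9: I2 dispatched to FPMUL
cycle 10: I2 operands ready | I3 dispatched to ALU
cycle 11: I3 operands ready
cycle 12: I3 complete
cycle 13: R4←I3
cycle 15: I2 complete
cycle 16: R5←I2
cycle 17: I4 dispatched to FPMUL
cycle 18: I4 operands ready
cycle 23: I4 complete
cycle 24: R5←I4
cycle 25: I5 dispatched to FPADD
cycle 26: I5 operands ready
cycle 29: I5 complete
cycle 30: R5←I5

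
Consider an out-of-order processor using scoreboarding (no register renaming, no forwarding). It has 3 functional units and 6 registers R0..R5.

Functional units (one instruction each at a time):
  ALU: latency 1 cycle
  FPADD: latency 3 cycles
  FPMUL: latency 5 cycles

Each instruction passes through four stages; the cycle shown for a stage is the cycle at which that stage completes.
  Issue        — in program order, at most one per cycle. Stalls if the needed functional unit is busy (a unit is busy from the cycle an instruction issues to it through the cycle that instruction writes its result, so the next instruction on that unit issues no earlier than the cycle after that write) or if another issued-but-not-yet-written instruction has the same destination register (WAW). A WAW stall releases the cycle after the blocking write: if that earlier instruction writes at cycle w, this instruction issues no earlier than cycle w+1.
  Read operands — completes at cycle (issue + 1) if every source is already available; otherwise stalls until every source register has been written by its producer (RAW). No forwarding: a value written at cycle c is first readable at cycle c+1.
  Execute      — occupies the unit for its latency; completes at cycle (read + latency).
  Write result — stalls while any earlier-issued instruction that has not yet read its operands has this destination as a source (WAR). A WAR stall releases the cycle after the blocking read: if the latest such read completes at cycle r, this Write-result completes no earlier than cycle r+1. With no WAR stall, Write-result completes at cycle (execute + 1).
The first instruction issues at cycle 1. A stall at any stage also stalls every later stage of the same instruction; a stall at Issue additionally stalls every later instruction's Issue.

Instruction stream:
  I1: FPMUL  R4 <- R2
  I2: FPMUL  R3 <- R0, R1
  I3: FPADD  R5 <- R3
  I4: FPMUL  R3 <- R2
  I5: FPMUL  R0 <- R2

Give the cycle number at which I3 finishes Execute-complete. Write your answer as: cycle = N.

1) issue 1, read 2, done 7, write 8
2) issue 9, read 10, done 15, write 16  <struct: FPMUL busy until I1 writes@8>
3) issue 10, read 17, done 20, write 21  <RAW R3: wait I2 write@16>
4) issue 17, read 18, done 23, write 24  <struct: FPMUL busy until I2 writes@16>
5) issue 25, read 26, done 31, write 32  <struct: FPMUL busy until I4 writes@24>

cycle = 20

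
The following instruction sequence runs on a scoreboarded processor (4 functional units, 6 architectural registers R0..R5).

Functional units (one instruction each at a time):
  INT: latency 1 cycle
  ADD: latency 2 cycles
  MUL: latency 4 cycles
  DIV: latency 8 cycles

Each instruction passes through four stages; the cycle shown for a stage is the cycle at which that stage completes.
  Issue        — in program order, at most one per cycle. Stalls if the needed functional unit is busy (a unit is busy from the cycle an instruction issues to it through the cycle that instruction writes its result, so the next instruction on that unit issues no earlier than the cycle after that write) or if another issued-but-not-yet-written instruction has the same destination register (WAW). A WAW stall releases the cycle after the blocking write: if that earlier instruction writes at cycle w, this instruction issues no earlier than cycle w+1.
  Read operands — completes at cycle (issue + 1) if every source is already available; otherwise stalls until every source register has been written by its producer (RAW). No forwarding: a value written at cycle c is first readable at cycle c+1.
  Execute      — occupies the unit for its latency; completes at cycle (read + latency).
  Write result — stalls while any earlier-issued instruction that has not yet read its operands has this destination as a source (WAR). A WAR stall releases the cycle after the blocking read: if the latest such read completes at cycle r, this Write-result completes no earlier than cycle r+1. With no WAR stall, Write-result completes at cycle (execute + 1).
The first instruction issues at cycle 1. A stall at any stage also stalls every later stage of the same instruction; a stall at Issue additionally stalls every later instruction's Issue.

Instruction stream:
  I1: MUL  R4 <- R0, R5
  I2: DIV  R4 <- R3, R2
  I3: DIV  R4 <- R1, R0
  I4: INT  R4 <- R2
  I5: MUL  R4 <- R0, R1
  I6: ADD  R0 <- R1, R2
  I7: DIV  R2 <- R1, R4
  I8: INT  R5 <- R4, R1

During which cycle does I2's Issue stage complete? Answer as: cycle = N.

I1 -> (1, 2, 6, 7)
I2 -> (8, 9, 17, 18)  // WAW R4: wait I1 write@7
I3 -> (19, 20, 28, 29)  // struct: DIV busy until I2 writes@18
I4 -> (30, 31, 32, 33)  // WAW R4: wait I3 write@29
I5 -> (34, 35, 39, 40)  // WAW R4: wait I4 write@33
I6 -> (35, 36, 38, 39)
I7 -> (36, 41, 49, 50)  // RAW R4: wait I5 write@40
I8 -> (37, 41, 42, 43)  // RAW R4: wait I5 write@40

cycle = 8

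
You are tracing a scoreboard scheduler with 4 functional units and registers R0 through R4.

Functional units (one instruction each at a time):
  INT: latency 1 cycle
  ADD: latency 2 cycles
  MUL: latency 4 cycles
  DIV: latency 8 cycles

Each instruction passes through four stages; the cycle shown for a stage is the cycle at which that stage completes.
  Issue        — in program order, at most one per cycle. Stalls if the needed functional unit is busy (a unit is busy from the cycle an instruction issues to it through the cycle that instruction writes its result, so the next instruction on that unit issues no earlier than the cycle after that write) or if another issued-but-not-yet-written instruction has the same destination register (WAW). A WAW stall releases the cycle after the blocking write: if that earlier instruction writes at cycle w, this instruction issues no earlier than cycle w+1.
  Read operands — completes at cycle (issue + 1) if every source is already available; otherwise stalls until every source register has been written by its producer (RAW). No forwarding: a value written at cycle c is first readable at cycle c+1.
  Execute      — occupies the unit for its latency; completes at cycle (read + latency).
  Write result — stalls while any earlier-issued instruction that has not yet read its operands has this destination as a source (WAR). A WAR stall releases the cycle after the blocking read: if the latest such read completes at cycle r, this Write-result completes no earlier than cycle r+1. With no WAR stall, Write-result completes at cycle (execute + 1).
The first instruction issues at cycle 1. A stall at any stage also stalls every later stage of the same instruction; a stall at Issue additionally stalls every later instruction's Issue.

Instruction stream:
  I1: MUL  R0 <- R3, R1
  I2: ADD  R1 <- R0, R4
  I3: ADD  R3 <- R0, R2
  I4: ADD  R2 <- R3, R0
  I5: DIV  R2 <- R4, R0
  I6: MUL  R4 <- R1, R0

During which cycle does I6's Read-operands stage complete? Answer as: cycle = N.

[I1] 1/2/6/7
[I2] 2/8/10/11  (RAW R0: wait I1 write@7)
[I3] 12/13/15/16  (struct: ADD busy until I2 writes@11)
[I4] 17/18/20/21  (struct: ADD busy until I3 writes@16)
[I5] 22/23/31/32  (WAW R2: wait I4 write@21)
[I6] 23/24/28/29

cycle = 24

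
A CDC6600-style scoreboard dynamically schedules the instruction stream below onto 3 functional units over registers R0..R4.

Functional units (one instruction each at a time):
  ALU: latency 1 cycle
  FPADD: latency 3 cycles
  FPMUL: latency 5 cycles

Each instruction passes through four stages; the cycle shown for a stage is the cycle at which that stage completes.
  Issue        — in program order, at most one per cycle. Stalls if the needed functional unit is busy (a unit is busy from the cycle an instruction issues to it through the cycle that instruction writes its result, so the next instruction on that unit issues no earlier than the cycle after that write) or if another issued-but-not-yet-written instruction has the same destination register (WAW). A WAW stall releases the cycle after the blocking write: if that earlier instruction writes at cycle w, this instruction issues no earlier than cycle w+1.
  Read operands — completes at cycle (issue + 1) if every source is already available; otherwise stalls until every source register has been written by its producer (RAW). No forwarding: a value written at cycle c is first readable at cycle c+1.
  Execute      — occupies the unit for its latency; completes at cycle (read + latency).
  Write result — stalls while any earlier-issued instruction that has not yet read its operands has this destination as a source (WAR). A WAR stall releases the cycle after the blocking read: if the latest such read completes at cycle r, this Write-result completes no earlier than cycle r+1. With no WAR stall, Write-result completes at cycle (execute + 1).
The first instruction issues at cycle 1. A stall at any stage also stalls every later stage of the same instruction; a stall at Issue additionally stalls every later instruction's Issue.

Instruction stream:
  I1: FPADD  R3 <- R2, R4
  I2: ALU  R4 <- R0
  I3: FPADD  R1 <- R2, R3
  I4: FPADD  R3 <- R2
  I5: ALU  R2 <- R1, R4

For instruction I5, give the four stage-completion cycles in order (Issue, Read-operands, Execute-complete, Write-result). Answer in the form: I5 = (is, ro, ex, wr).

I1: IS=1 RO=2 EX=5 WR=6
I2: IS=2 RO=3 EX=4 WR=5
I3: IS=7 RO=8 EX=11 WR=12  [struct: FPADD busy until I1 writes@6]
I4: IS=13 RO=14 EX=17 WR=18  [struct: FPADD busy until I3 writes@12]
I5: IS=14 RO=15 EX=16 WR=17

I5 = (14, 15, 16, 17)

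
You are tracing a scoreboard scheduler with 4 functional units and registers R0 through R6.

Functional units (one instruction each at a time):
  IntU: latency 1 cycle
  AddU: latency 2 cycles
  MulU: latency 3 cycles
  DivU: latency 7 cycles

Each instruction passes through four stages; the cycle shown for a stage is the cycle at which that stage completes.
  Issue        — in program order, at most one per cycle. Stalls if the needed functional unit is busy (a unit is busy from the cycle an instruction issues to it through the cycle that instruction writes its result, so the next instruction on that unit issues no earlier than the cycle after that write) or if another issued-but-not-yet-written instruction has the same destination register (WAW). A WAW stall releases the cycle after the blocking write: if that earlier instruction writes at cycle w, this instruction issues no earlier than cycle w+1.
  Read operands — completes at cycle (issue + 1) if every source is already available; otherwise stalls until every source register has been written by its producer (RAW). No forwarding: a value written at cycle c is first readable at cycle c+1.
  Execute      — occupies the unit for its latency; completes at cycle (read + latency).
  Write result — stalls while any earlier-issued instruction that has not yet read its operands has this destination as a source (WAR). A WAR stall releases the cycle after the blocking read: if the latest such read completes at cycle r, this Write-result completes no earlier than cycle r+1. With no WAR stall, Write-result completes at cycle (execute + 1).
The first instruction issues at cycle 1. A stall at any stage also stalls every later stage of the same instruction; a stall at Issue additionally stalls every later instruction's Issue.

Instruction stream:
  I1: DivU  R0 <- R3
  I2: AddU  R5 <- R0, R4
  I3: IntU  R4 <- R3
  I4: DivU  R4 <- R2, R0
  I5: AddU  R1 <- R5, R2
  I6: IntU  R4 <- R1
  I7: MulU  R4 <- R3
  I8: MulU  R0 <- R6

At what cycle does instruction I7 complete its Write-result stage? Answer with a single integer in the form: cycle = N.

I1: IS=1 RO=2 EX=9 WR=10
I2: IS=2 RO=11 EX=13 WR=14  [RAW R0: wait I1 write@10]
I3: IS=3 RO=4 EX=5 WR=12  [WAR R4: wait I2 read@11]
I4: IS=13 RO=14 EX=21 WR=22  [WAW R4: wait I3 write@12]
I5: IS=15 RO=16 EX=18 WR=19  [struct: AddU busy until I2 writes@14]
I6: IS=23 RO=24 EX=25 WR=26  [WAW R4: wait I4 write@22]
I7: IS=27 RO=28 EX=31 WR=32  [WAW R4: wait I6 write@26]
I8: IS=33 RO=34 EX=37 WR=38  [struct: MulU busy until I7 writes@32]

cycle = 32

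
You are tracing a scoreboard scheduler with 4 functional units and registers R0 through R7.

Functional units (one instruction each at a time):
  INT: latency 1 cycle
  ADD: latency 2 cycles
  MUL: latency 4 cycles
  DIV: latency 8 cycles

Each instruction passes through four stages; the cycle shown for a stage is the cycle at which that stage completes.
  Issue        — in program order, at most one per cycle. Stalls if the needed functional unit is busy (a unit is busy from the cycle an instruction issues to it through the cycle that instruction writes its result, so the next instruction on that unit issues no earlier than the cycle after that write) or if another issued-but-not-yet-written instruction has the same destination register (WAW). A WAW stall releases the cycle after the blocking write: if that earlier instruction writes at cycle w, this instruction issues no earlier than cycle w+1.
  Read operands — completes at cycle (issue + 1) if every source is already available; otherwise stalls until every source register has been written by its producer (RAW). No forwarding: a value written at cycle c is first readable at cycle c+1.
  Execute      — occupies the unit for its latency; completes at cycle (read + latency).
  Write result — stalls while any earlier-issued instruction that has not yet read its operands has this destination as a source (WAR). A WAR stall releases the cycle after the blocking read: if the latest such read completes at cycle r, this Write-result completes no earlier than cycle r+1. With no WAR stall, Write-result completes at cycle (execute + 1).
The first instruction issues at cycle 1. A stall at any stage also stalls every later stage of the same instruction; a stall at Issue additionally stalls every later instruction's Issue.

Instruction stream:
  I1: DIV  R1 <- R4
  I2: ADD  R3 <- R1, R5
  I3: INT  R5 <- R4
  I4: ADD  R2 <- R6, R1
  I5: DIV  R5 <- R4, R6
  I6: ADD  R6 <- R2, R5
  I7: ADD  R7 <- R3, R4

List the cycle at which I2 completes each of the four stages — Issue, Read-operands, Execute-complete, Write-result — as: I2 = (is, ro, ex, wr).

t=1  I1 issues→DIV
t=2  I1 reads; I2 issues→ADD
t=3  I3 issues→INT
t=4  I3 reads
t=5  I3 exec-done
t=10  I1 exec-done
t=11  I1 writes R1
t=12  I2 reads
t=13  I3 writes R5
t=14  I2 exec-done
t=15  I2 writes R3
t=16  I4 issues→ADD
t=17  I4 reads; I5 issues→DIV
t=18  I5 reads
t=19  I4 exec-done
t=20  I4 writes R2
t=21  I6 issues→ADD
t=26  I5 exec-done
t=27  I5 writes R5
t=28  I6 reads
t=30  I6 exec-done
t=31  I6 writes R6
t=32  I7 issues→ADD
t=33  I7 reads
t=35  I7 exec-done
t=36  I7 writes R7

I2 = (2, 12, 14, 15)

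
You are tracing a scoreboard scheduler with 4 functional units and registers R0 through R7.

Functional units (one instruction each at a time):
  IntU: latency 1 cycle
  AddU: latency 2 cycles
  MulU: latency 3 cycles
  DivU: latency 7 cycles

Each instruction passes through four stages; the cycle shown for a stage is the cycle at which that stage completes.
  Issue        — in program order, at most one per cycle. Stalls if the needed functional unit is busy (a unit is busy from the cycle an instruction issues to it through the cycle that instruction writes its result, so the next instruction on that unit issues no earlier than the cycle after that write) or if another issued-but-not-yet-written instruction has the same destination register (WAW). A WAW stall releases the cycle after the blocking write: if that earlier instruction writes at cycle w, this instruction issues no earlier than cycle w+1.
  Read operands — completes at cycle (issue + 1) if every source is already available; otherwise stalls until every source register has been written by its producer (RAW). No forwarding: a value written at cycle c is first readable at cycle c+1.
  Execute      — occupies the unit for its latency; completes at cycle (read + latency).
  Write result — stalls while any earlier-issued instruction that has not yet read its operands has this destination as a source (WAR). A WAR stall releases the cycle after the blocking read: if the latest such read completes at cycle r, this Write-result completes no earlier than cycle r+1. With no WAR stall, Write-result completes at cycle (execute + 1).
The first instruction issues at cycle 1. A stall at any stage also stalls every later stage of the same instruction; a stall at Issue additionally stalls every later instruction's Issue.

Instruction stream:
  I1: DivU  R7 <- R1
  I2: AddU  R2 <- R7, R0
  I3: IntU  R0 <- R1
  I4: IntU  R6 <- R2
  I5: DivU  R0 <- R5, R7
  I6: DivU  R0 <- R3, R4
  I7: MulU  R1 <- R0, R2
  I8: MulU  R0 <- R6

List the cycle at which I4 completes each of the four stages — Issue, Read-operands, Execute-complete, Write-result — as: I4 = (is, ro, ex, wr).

I4 = (13, 15, 16, 17)

  I1 | 1 | 2 | 9 | 10
  I2 | 2 | 11 | 13 | 14   RAW R7: wait I1 write@10
  I3 | 3 | 4 | 5 | 12   WAR R0: wait I2 read@11
  I4 | 13 | 15 | 16 | 17   struct: IntU busy until I3 writes@12 · RAW R2: wait I2 write@14
  I5 | 14 | 15 | 22 | 23
  I6 | 24 | 25 | 32 | 33   struct: DivU busy until I5 writes@23
  I7 | 25 | 34 | 37 | 38   RAW R0: wait I6 write@33
  I8 | 39 | 40 | 43 | 44   struct: MulU busy until I7 writes@38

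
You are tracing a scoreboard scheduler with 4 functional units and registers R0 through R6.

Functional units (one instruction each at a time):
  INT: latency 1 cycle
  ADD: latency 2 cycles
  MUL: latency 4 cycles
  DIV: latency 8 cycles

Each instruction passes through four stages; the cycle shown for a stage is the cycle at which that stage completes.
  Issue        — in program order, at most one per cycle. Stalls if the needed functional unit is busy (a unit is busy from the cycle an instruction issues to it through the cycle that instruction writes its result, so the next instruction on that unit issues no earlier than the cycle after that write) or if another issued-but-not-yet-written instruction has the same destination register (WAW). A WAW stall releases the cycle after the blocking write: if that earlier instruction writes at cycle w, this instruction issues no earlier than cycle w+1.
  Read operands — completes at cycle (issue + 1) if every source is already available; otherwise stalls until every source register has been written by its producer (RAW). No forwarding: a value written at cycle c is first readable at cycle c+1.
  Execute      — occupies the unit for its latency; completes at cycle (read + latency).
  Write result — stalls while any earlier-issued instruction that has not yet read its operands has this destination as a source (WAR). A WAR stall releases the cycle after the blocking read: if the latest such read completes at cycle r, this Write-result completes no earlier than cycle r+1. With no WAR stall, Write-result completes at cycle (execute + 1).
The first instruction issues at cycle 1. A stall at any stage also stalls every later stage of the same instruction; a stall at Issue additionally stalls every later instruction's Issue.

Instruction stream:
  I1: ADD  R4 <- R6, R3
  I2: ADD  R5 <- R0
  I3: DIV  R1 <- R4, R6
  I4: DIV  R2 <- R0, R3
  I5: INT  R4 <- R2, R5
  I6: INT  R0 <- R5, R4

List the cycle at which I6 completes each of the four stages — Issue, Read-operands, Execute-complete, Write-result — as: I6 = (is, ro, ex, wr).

I1  is:1  ro:2  ex:4  wr:5
I2  is:6  ro:7  ex:9  wr:10  — struct: ADD busy until I1 writes@5
I3  is:7  ro:8  ex:16  wr:17
I4  is:18  ro:19  ex:27  wr:28  — struct: DIV busy until I3 writes@17
I5  is:19  ro:29  ex:30  wr:31  — RAW R2: wait I4 write@28
I6  is:32  ro:33  ex:34  wr:35  — struct: INT busy until I5 writes@31

I6 = (32, 33, 34, 35)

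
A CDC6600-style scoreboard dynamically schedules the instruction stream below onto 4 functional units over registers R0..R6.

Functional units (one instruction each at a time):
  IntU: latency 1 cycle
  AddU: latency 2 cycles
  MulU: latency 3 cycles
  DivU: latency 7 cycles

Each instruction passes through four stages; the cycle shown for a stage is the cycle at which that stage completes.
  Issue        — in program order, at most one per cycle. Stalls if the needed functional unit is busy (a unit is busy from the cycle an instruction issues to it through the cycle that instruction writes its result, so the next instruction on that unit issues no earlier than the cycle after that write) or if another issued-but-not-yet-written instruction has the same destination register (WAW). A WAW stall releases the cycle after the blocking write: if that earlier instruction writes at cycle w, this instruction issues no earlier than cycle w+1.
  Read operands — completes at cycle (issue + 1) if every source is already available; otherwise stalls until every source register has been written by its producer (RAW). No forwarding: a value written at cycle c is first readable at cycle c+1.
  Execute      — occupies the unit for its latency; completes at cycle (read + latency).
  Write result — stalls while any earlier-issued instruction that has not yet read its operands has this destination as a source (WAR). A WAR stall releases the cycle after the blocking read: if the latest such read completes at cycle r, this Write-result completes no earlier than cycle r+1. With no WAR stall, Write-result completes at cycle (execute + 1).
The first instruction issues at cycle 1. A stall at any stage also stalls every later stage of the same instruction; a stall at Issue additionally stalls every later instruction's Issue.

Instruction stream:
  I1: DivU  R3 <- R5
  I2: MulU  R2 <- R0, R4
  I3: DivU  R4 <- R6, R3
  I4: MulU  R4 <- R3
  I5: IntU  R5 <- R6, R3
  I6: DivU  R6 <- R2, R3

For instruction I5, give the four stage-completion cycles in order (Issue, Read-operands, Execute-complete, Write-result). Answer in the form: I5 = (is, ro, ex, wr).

[1] I1 issues→DivU
[2] I1 reads; I2 issues→MulU
[3] I2 reads
[6] I2 exec-done
[7] I2 writes R2
[9] I1 exec-done
[10] I1 writes R3
[11] I3 issues→DivU
[12] I3 reads
[19] I3 exec-done
[20] I3 writes R4
[21] I4 issues→MulU
[22] I4 reads; I5 issues→IntU
[23] I5 reads; I6 issues→DivU
[24] I5 exec-done; I6 reads
[25] I4 exec-done; I5 writes R5
[26] I4 writes R4
[31] I6 exec-done
[32] I6 writes R6

I5 = (22, 23, 24, 25)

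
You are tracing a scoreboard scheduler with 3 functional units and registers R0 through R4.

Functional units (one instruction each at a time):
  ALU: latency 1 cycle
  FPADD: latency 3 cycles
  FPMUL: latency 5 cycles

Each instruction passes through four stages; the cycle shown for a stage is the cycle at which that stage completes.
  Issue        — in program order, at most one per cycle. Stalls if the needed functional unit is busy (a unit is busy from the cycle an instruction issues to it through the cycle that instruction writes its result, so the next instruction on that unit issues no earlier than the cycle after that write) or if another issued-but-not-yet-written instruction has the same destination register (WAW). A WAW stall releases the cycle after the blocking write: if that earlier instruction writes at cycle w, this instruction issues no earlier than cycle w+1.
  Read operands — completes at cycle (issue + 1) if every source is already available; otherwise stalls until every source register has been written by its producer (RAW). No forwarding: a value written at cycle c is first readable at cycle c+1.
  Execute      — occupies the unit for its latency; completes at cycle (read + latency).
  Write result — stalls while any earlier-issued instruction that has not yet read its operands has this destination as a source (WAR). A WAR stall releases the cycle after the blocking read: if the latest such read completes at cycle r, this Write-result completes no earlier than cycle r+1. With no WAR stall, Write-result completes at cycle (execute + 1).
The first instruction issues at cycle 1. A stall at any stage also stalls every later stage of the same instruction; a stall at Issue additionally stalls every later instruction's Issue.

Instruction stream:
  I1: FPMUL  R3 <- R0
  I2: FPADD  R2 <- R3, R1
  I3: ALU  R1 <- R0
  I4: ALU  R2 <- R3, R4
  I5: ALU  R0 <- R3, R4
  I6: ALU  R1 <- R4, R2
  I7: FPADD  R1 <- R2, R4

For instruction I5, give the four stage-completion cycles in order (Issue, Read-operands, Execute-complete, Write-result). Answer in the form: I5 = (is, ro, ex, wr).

t=1  issue I1 (FPMUL)
t=2  I1 read-ops, issue I2 (FPADD)
t=3  issue I3 (ALU)
t=4  I3 read-ops
t=5  I3 finished on ALU
t=7  I1 finished on FPMUL
t=8  I1→R3
t=9  I2 read-ops
t=10  I3→R1
t=12  I2 finished on FPADD
t=13  I2→R2
t=14  issue I4 (ALU)
t=15  I4 read-ops
t=16  I4 finished on ALU
t=17  I4→R2
t=18  issue I5 (ALU)
t=19  I5 read-ops
t=20  I5 finished on ALU
t=21  I5→R0
t=22  issue I6 (ALU)
t=23  I6 read-ops
t=24  I6 finished on ALU
t=25  I6→R1
t=26  issue I7 (FPADD)
t=27  I7 read-ops
t=30  I7 finished on FPADD
t=31  I7→R1

I5 = (18, 19, 20, 21)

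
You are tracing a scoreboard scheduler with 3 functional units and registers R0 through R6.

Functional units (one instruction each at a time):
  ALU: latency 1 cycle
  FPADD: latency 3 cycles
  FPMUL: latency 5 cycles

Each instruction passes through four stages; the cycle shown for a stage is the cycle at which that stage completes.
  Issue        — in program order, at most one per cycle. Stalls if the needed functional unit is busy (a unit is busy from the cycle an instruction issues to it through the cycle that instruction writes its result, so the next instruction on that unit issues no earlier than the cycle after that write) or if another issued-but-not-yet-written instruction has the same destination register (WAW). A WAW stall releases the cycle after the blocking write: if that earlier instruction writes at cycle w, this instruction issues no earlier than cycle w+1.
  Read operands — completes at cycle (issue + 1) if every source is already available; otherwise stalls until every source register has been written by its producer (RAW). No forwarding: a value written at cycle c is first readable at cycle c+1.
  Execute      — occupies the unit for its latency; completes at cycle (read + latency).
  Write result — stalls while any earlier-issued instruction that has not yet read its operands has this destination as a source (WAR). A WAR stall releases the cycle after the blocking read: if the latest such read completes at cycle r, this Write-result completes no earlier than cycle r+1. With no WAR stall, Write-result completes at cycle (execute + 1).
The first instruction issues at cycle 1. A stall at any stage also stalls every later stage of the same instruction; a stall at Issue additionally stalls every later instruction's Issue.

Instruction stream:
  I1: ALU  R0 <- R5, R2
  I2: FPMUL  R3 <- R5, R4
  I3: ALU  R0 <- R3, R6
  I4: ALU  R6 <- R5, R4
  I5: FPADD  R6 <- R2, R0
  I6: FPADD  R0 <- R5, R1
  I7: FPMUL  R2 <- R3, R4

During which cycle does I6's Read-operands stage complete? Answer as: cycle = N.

cycle = 24

cycle 1: I1→ALU
cycle 2: I1 RO, I2→FPMUL
cycle 3: I1 EX, I2 RO
cycle 4: I1 WR R0
cycle 5: I3→ALU
cycle 8: I2 EX
cycle 9: I2 WR R3
cycle 10: I3 RO
cycle 11: I3 EX
cycle 12: I3 WR R0
cycle 13: I4→ALU
cycle 14: I4 RO
cycle 15: I4 EX
cycle 16: I4 WR R6
cycle 17: I5→FPADD
cycle 18: I5 RO
cycle 21: I5 EX
cycle 22: I5 WR R6
cycle 23: I6→FPADD
cycle 24: I6 RO, I7→FPMUL
cycle 25: I7 RO
cycle 27: I6 EX
cycle 28: I6 WR R0
cycle 30: I7 EX
cycle 31: I7 WR R2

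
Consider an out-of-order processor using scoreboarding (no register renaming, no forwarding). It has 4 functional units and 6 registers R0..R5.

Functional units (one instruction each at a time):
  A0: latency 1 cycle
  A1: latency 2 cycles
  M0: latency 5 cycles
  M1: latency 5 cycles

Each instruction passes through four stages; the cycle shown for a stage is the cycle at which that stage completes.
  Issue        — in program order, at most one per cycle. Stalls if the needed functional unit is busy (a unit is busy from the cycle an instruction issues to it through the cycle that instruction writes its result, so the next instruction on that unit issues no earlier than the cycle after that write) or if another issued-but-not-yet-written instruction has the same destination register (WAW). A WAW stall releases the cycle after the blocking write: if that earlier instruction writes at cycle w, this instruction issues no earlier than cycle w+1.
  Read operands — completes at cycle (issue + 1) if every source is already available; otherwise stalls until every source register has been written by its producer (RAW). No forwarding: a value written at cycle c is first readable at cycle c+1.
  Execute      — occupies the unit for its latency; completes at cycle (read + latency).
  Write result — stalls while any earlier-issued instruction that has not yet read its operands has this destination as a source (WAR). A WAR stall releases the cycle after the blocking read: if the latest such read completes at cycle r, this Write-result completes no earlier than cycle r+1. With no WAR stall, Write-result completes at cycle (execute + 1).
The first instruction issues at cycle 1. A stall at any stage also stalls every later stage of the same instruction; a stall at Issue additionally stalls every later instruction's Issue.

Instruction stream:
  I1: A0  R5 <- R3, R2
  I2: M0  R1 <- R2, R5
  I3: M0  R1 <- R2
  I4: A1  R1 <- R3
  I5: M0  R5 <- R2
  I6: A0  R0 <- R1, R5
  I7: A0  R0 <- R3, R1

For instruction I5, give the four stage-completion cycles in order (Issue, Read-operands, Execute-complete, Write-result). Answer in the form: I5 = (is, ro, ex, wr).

I1 -> (1, 2, 3, 4)
I2 -> (2, 5, 10, 11)  // RAW R5: wait I1 write@4
I3 -> (12, 13, 18, 19)  // struct: M0 busy until I2 writes@11
I4 -> (20, 21, 23, 24)  // WAW R1: wait I3 write@19
I5 -> (21, 22, 27, 28)
I6 -> (22, 29, 30, 31)  // RAW R5: wait I5 write@28
I7 -> (32, 33, 34, 35)  // struct: A0 busy until I6 writes@31

I5 = (21, 22, 27, 28)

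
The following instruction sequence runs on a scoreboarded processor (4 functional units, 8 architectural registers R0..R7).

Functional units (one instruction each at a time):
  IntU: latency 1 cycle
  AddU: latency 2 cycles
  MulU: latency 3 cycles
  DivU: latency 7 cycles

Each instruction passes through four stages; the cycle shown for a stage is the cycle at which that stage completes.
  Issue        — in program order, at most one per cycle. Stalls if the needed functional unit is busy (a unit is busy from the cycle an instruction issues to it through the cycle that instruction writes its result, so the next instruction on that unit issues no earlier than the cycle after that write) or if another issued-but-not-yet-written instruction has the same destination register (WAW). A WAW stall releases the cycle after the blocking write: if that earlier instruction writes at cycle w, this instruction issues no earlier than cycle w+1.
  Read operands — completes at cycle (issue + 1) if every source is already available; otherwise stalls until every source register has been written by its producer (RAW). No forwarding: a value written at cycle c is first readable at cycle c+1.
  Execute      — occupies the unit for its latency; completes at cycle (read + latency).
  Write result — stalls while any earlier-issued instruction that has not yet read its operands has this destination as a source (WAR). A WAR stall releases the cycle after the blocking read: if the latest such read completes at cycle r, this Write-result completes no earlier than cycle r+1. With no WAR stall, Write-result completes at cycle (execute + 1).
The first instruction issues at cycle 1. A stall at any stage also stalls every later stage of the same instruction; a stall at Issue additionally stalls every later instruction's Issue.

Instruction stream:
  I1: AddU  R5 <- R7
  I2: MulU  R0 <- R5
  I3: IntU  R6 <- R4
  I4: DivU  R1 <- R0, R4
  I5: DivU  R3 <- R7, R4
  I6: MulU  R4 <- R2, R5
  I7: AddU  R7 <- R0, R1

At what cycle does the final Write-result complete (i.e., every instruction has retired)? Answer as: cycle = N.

c1: I1→AddU
c2: I1 RO · I2→MulU
c3: I3→IntU
c4: I1 EX · I3 RO · I4→DivU
c5: I1 WR R5 · I3 EX
c6: I2 RO · I3 WR R6
c9: I2 EX
c10: I2 WR R0
c11: I4 RO
c18: I4 EX
c19: I4 WR R1
c20: I5→DivU
c21: I5 RO · I6→MulU
c22: I6 RO · I7→AddU
c23: I7 RO
c25: I6 EX · I7 EX
c26: I6 WR R4 · I7 WR R7
c28: I5 EX
c29: I5 WR R3

cycle = 29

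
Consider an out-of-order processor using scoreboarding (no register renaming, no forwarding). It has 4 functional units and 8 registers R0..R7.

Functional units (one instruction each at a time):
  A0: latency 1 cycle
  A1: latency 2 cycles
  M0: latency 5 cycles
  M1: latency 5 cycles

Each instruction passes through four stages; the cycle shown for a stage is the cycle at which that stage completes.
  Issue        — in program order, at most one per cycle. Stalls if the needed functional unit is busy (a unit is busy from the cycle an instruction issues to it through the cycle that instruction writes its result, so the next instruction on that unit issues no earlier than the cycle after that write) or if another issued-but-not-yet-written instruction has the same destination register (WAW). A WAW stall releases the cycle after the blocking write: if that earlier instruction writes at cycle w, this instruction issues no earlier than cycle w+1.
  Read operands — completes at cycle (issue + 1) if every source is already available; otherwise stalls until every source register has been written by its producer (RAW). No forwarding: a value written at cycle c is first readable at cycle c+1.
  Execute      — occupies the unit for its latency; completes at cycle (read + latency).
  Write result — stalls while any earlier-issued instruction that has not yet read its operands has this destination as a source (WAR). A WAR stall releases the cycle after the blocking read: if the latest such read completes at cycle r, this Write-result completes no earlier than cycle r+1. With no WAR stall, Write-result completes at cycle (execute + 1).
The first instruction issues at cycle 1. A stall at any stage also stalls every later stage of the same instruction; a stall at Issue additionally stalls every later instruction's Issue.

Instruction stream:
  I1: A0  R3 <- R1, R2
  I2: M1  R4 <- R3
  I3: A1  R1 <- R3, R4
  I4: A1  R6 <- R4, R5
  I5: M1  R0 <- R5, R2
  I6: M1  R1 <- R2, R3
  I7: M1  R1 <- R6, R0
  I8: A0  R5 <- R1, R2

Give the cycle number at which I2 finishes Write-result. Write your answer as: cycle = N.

cycle = 11

I1 -> (1, 2, 3, 4)
I2 -> (2, 5, 10, 11)  // RAW R3: wait I1 write@4
I3 -> (3, 12, 14, 15)  // RAW R4: wait I2 write@11
I4 -> (16, 17, 19, 20)  // struct: A1 busy until I3 writes@15
I5 -> (17, 18, 23, 24)
I6 -> (25, 26, 31, 32)  // struct: M1 busy until I5 writes@24
I7 -> (33, 34, 39, 40)  // struct: M1 busy until I6 writes@32
I8 -> (34, 41, 42, 43)  // RAW R1: wait I7 write@40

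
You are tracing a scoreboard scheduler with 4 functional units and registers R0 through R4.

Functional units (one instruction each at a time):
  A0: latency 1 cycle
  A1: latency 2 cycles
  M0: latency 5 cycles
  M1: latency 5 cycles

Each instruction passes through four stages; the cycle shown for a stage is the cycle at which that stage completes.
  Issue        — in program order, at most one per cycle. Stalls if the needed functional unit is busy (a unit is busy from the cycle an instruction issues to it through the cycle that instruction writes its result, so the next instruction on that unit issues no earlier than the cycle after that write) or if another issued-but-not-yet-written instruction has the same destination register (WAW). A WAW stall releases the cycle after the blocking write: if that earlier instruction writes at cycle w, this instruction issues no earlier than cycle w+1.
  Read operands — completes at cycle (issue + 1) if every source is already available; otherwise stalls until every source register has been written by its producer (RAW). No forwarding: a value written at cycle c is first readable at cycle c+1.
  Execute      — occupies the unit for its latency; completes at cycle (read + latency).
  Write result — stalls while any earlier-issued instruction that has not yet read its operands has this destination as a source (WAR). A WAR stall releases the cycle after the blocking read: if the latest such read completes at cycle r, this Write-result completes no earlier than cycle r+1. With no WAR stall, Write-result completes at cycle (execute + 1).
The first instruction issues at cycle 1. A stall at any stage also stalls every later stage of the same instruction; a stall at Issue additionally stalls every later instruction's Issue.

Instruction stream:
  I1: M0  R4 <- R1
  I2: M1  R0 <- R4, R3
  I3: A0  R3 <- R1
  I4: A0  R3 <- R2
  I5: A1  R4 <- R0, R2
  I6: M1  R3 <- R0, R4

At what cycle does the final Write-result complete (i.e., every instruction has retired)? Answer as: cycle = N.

cycle = 26

  I1 | 1 | 2 | 7 | 8
  I2 | 2 | 9 | 14 | 15   RAW R4: wait I1 write@8
  I3 | 3 | 4 | 5 | 10   WAR R3: wait I2 read@9
  I4 | 11 | 12 | 13 | 14   struct: A0 busy until I3 writes@10
  I5 | 12 | 16 | 18 | 19   RAW R0: wait I2 write@15
  I6 | 16 | 20 | 25 | 26   struct: M1 busy until I2 writes@15 · RAW R4: wait I5 write@19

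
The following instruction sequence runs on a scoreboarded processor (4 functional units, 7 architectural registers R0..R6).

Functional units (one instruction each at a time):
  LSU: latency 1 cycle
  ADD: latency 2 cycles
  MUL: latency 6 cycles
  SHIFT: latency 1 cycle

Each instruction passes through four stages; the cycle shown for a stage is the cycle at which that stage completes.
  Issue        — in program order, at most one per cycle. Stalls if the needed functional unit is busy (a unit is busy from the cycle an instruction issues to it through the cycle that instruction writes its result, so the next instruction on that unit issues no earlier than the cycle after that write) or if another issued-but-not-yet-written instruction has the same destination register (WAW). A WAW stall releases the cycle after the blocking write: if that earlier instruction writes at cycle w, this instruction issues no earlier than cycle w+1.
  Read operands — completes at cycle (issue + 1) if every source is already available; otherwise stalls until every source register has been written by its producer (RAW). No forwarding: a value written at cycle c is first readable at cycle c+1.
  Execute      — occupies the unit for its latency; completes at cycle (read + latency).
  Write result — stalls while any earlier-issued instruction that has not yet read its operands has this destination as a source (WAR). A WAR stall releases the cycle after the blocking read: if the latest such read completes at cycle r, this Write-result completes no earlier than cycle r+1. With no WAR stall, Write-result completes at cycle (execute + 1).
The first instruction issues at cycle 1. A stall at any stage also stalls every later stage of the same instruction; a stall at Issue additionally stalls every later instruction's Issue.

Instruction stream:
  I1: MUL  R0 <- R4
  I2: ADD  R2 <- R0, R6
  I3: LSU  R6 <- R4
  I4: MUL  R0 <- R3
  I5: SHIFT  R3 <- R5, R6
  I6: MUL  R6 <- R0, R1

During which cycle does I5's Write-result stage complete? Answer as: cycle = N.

t=1  I1→MUL
t=2  I1 RO · I2→ADD
t=3  I3→LSU
t=4  I3 RO
t=5  I3 EX
t=8  I1 EX
t=9  I1 WR R0
t=10  I2 RO · I4→MUL
t=11  I3 WR R6 · I4 RO · I5→SHIFT
t=12  I2 EX · I5 RO
t=13  I2 WR R2 · I5 EX
t=14  I5 WR R3
t=17  I4 EX
t=18  I4 WR R0
t=19  I6→MUL
t=20  I6 RO
t=26  I6 EX
t=27  I6 WR R6

cycle = 14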